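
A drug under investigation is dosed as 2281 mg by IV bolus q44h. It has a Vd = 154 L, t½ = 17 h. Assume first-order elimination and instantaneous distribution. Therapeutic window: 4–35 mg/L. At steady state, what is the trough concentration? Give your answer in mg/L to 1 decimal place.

3.0 mg/L

Over one 44-h interval, 44/17 ≈ 2.5882 half-lives elapse, leaving f ≈ 0.1663 of each dose.
Single-dose peak C₀ = D/Vd = 2281/154 ≈ 14.812 mg/L.
Steady-state trough Cmin,ss = C₀·f/(1−f) ≈ 14.812 × 0.1663/0.8337 ≈ 2.955 mg/L.
Trough 3.0 mg/L vs MEC 4 mg/L: subtherapeutic.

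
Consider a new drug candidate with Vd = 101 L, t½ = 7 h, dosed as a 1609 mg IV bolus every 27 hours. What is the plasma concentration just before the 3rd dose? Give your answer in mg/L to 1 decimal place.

1.2 mg/L

f = (1/2)^(τ/t½) = (1/2)^(27/7) ≈ 0.0690.
C₀ = D/Vd = 1609/101 ≈ 15.931 mg/L.
Before the 3rd dose, 2 doses have been given. Superposition: Cmin = C₀·(f + f²).
≈ 15.931 × (0.0690 + 0.0048) ≈ 15.931 × 0.0738 ≈ 1.176 mg/L.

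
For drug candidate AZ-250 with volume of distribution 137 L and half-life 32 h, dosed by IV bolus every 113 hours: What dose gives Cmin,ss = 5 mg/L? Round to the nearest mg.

7235 mg

τ/t½ = 113/32 ≈ 3.5312, so f = (1/2)^(113/32) ≈ 0.086494.
Cmin,ss = (D/Vd)·f/(1−f), so D = Cmin,ss·Vd·(1−f)/f.
D = 5 × 137 × (1−f)/f ≈ 5 × 137 × 10.56150 ≈ 7234.63 mg.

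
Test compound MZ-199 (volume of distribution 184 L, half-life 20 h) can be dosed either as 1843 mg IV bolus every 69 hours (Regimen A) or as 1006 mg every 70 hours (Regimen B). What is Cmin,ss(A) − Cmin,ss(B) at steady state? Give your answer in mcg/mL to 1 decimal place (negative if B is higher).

0.5 mcg/mL

Regimen A: f = (1/2)^(69/20) ≈ 0.0915; Cmin,ss = (1843/184)·f/(1−f) ≈ 1.009 mcg/mL.
Regimen B: f = (1/2)^(70/20) ≈ 0.0884; Cmin,ss = (1006/184)·f/(1−f) ≈ 0.530 mcg/mL.
Difference ≈ 1.009 − 0.530 ≈ 0.479 mcg/mL.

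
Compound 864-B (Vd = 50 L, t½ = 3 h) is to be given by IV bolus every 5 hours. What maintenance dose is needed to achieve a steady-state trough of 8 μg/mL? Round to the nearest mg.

τ/t½ = 5/3 ≈ 1.6667, so f = (1/2)^(5/3) ≈ 0.314980.
Cmin,ss = (D/Vd)·f/(1−f), so D = Cmin,ss·Vd·(1−f)/f.
D = 8 × 50 × (1−f)/f ≈ 8 × 50 × 2.17480 ≈ 869.92 mg.

870 mg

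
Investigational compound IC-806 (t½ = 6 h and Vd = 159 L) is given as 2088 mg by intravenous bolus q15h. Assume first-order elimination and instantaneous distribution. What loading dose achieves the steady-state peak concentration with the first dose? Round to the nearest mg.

f = (1/2)^(15/6) ≈ 0.176777; accumulation ratio R = 1/(1−f) ≈ 1.21474.
Loading dose to hit Cmax,ss on first dose: D_load = D_maint·R ≈ 2088 × 1.21474 ≈ 2536.38 mg.

2536 mg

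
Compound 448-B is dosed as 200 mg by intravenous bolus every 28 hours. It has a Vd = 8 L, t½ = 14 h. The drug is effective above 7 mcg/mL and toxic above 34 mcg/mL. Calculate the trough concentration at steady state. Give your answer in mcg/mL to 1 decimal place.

The dosing interval is 2 half-lives, so f = 2^(−2) = 0.25.
Accumulation ratio R = 1/(1 − f) = 1/0.75 = 4/3.
Single-dose peak C₀ = D/Vd = 200/8 = 25 mcg/mL.
Steady-state peak Cmax,ss = C₀·R = 25 × 4/3 ≈ 33.333 mcg/mL.
Steady-state trough Cmin,ss = Cmax,ss·f ≈ 33.333 × 0.25 ≈ 8.333 mcg/mL.
Trough 8.3 mcg/mL vs MEC 7 mcg/mL: adequate.

8.3 mcg/mL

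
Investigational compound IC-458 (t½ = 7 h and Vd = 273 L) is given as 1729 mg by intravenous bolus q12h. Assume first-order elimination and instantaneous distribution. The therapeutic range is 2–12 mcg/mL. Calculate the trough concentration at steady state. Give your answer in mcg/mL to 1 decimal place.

2.8 mcg/mL

Over one 12-h interval, 12/7 ≈ 1.7143 half-lives elapse, leaving f ≈ 0.3048 of each dose.
Accumulation ratio R = 1/(1 − f) ≈ 1/0.6952 ≈ 1.4384.
Each bolus raises the concentration by D/Vd = 1729/273 ≈ 6.333 mcg/mL.
Cmax,ss = C₀/(1 − f) ≈ 6.333/0.6952 ≈ 9.110 mcg/mL.
One interval later, Cmin,ss = Cmax,ss·e^(−kτ) ≈ 9.110 × 0.3048 ≈ 2.777 mcg/mL.
Trough 2.8 mcg/mL vs MEC 2 mcg/mL: adequate.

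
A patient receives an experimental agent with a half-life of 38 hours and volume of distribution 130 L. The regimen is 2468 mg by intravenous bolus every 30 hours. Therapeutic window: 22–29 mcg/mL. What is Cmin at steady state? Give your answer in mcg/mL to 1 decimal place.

26.1 mcg/mL

k = ln2/t½ = ln2/38 ≈ 0.018241 h⁻¹; fraction remaining f = e^(−kτ) = e^(−0.018241×30) ≈ 0.5786.
Accumulation ratio R = 1/(1 − f) ≈ 1/0.4214 ≈ 2.3730.
Single-dose peak C₀ = D/Vd = 2468/130 ≈ 18.985 mcg/mL.
Cmax,ss = C₀/(1 − f) ≈ 18.985/0.4214 ≈ 45.052 mcg/mL.
One interval later, Cmin,ss = Cmax,ss·e^(−kτ) ≈ 45.052 × 0.5786 ≈ 26.067 mcg/mL.
Trough 26.1 mcg/mL vs MEC 22 mcg/mL: adequate.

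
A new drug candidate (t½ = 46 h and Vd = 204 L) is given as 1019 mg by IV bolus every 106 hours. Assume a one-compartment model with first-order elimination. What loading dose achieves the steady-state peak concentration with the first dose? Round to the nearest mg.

f = (1/2)^(106/46) ≈ 0.202452; accumulation ratio R = 1/(1−f) ≈ 1.25384.
Loading dose to hit Cmax,ss on first dose: D_load = D_maint·R ≈ 1019 × 1.25384 ≈ 1277.66 mg.

1278 mg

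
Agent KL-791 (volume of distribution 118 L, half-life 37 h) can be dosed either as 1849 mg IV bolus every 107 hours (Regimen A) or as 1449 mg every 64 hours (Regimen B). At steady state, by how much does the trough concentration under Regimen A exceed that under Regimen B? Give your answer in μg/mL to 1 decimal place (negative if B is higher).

Regimen A: f = (1/2)^(107/37) ≈ 0.1347; Cmin,ss = (1849/118)·f/(1−f) ≈ 2.439 μg/mL.
Regimen B: f = (1/2)^(64/37) ≈ 0.3015; Cmin,ss = (1449/118)·f/(1−f) ≈ 5.300 μg/mL.
Difference ≈ 2.439 − 5.300 ≈ -2.861 μg/mL.

-2.9 μg/mL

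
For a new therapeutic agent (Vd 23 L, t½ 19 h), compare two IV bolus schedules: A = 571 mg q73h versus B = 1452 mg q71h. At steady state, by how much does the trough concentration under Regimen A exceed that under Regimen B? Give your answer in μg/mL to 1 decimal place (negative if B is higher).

-3.3 μg/mL

Regimen A: f = (1/2)^(73/19) ≈ 0.0697; Cmin,ss = (571/23)·f/(1−f) ≈ 1.860 μg/mL.
Regimen B: f = (1/2)^(71/19) ≈ 0.0750; Cmin,ss = (1452/23)·f/(1−f) ≈ 5.119 μg/mL.
Difference ≈ 1.860 − 5.119 ≈ -3.259 μg/mL.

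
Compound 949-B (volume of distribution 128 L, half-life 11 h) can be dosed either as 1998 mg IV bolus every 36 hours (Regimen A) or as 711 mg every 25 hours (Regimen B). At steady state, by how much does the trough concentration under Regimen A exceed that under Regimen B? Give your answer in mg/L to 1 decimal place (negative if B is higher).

Regimen A: f = (1/2)^(36/11) ≈ 0.1035; Cmin,ss = (1998/128)·f/(1−f) ≈ 1.802 mg/L.
Regimen B: f = (1/2)^(25/11) ≈ 0.2069; Cmin,ss = (711/128)·f/(1−f) ≈ 1.449 mg/L.
Difference ≈ 1.802 − 1.449 ≈ 0.353 mg/L.

0.4 mg/L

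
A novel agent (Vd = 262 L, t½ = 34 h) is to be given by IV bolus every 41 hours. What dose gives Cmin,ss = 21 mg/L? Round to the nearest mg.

τ/t½ = 41/34 ≈ 1.2059, so f = (1/2)^(41/34) ≈ 0.433504.
Cmin,ss = (D/Vd)·f/(1−f), so D = Cmin,ss·Vd·(1−f)/f.
D = 21 × 262 × (1−f)/f ≈ 21 × 262 × 1.30678 ≈ 7189.90 mg.

7190 mg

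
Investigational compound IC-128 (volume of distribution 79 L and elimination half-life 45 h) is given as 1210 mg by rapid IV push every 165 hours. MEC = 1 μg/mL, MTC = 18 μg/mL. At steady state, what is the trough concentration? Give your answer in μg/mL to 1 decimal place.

τ/t½ = 165/45 ≈ 3.6667, so fraction remaining f = (1/2)^(165/45) ≈ 0.0787.
Each bolus raises the concentration by D/Vd = 1210/79 ≈ 15.316 μg/mL.
Steady-state trough Cmin,ss = C₀·f/(1−f) ≈ 15.316 × 0.0787/0.9213 ≈ 1.308 μg/mL.
Trough 1.3 μg/mL vs MEC 1 μg/mL: adequate.

1.3 μg/mL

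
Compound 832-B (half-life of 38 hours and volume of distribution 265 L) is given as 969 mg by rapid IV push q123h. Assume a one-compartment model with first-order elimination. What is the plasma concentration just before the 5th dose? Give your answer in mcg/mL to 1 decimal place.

0.4 mcg/mL

f = (1/2)^(τ/t½) = (1/2)^(123/38) ≈ 0.1061.
C₀ = D/Vd = 969/265 ≈ 3.657 mcg/mL.
Before the 5th dose, 4 doses have been given. Superposition: Cmin = C₀·(f + f² + … + f^4).
≈ 3.657 × (0.1061 + 0.0113 + 0.0012 + 0.0001) ≈ 3.657 × 0.1187 ≈ 0.434 mcg/mL.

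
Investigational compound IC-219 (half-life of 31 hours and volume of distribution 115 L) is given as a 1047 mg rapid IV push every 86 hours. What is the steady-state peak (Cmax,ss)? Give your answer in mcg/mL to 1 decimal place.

τ/t½ = 86/31 ≈ 2.7742, so fraction remaining f = (1/2)^(86/31) ≈ 0.1462.
Accumulation ratio R = 1/(1 − f) ≈ 1/0.8538 ≈ 1.1712.
Single-dose peak C₀ = D/Vd = 1047/115 ≈ 9.104 mcg/mL.
Steady-state peak Cmax,ss = C₀·R ≈ 9.104 × 1.1712 ≈ 10.663 mcg/mL.

10.7 mcg/mL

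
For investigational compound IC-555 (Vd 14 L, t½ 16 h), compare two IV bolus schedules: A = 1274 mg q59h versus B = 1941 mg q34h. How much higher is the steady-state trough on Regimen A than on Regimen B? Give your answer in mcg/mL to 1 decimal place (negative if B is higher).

-33.6 mcg/mL

Regimen A: f = (1/2)^(59/16) ≈ 0.0776; Cmin,ss = (1274/14)·f/(1−f) ≈ 7.656 mcg/mL.
Regimen B: f = (1/2)^(34/16) ≈ 0.2293; Cmin,ss = (1941/14)·f/(1−f) ≈ 41.249 mcg/mL.
Difference ≈ 7.656 − 41.249 ≈ -33.593 mcg/mL.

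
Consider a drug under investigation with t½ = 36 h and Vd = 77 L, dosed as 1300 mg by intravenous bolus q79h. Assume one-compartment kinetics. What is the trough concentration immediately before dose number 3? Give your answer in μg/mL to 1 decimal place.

4.5 μg/mL

f = (1/2)^(τ/t½) = (1/2)^(79/36) ≈ 0.2185.
C₀ = D/Vd = 1300/77 ≈ 16.883 μg/mL.
Before the 3rd dose, 2 doses have been given. Superposition: Cmin = C₀·(f + f²).
≈ 16.883 × (0.2185 + 0.0477) ≈ 16.883 × 0.2662 ≈ 4.494 μg/mL.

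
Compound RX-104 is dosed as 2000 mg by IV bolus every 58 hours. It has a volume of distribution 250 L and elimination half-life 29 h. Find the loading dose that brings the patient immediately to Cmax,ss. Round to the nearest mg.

2667 mg

f = (1/2)^(58/29) ≈ 0.250000; accumulation ratio R = 1/(1−f) ≈ 1.33333.
Loading dose to hit Cmax,ss on first dose: D_load = D_maint·R ≈ 2000 × 1.33333 ≈ 2666.66 mg.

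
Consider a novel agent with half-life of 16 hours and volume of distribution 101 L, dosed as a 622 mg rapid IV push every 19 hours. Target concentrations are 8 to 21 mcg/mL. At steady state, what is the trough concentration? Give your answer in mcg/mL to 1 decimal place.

4.8 mcg/mL

τ/t½ = 19/16 ≈ 1.1875, so fraction remaining f = (1/2)^(19/16) ≈ 0.4391.
Each bolus raises the concentration by D/Vd = 622/101 ≈ 6.158 mcg/mL.
Steady-state trough Cmin,ss = C₀·f/(1−f) ≈ 6.158 × 0.4391/0.5609 ≈ 4.821 mcg/mL.
Trough 4.8 mcg/mL vs MEC 8 mcg/mL: subtherapeutic.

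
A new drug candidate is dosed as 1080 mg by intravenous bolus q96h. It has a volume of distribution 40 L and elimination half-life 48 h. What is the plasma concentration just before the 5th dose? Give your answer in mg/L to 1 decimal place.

f = (1/2)^(τ/t½) = (1/2)^(96/48) ≈ 0.2500.
C₀ = D/Vd = 1080/40 ≈ 27.000 mg/L.
Before the 5th dose, 4 doses have been given. Superposition: Cmin = C₀·(f + f² + … + f^4).
≈ 27.000 × (0.2500 + 0.0625 + 0.0156 + 0.0039) ≈ 27.000 × 0.3320 ≈ 8.964 mg/L.

9.0 mg/L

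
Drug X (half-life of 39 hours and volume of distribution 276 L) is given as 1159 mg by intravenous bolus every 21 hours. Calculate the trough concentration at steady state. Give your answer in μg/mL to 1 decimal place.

k = ln2/t½ = ln2/39 ≈ 0.017773 h⁻¹; fraction remaining f = e^(−kτ) = e^(−0.017773×21) ≈ 0.6885.
At steady state, accumulation factor R = 1/(1 − e^(−kτ)) ≈ 3.2103.
Each bolus raises the concentration by D/Vd = 1159/276 ≈ 4.199 μg/mL.
Cmax,ss = C₀/(1 − f) ≈ 4.199/0.3115 ≈ 13.480 μg/mL.
One interval later, Cmin,ss = Cmax,ss·e^(−kτ) ≈ 13.480 × 0.6885 ≈ 9.281 μg/mL.

9.3 μg/mL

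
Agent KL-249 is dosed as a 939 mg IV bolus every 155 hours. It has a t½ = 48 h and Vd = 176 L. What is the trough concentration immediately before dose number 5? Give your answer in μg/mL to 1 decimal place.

f = (1/2)^(τ/t½) = (1/2)^(155/48) ≈ 0.1066.
C₀ = D/Vd = 939/176 ≈ 5.335 μg/mL.
Before the 5th dose, 4 doses have been given. Superposition: Cmin = C₀·(f + f² + … + f^4).
≈ 5.335 × (0.1066 + 0.0114 + 0.0012 + 0.0001) ≈ 5.335 × 0.1193 ≈ 0.636 μg/mL.

0.6 μg/mL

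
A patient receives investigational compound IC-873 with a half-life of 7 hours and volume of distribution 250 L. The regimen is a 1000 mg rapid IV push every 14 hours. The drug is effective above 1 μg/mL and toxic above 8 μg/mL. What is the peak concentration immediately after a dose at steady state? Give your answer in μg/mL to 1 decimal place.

5.3 μg/mL

τ = 14 h = 2 half-lives, so f = (1/2)^2 = 0.25.
Accumulation ratio R = 1/(1 − f) = 1/0.75 = 4/3.
Single-dose peak C₀ = D/Vd = 1000/250 = 4 μg/mL.
Steady-state peak Cmax,ss = C₀·R = 4 × 4/3 ≈ 5.333 μg/mL.
Peak 5.3 μg/mL vs MTC 8 μg/mL: below toxic threshold.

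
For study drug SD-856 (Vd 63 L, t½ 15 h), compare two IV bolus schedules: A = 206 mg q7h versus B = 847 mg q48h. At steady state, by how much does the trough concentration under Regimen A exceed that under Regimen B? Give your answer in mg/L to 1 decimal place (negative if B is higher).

6.9 mg/L

Regimen A: f = (1/2)^(7/15) ≈ 0.7236; Cmin,ss = (206/63)·f/(1−f) ≈ 8.560 mg/L.
Regimen B: f = (1/2)^(48/15) ≈ 0.1088; Cmin,ss = (847/63)·f/(1−f) ≈ 1.641 mg/L.
Difference ≈ 8.560 − 1.641 ≈ 6.919 mg/L.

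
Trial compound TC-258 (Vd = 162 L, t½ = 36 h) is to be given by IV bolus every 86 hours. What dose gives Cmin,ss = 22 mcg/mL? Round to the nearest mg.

τ/t½ = 86/36 ≈ 2.3889, so f = (1/2)^(86/36) ≈ 0.190929.
Cmin,ss = (D/Vd)·f/(1−f), so D = Cmin,ss·Vd·(1−f)/f.
D = 22 × 162 × (1−f)/f ≈ 22 × 162 × 4.23755 ≈ 15102.63 mg.

15103 mg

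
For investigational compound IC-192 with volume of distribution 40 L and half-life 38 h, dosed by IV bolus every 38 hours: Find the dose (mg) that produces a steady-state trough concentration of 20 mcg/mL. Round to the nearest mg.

800 mg

τ/t½ = 38/38 ≈ 1, so f = (1/2)^(38/38) ≈ 0.500000.
Cmin,ss = (D/Vd)·f/(1−f), so D = Cmin,ss·Vd·(1−f)/f.
D = 20 × 40 × (1−f)/f ≈ 20 × 40 × 1.00000 ≈ 800.00 mg.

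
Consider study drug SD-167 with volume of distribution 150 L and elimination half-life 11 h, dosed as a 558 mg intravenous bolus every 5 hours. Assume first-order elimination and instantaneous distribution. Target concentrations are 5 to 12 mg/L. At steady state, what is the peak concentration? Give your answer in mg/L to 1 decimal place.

13.8 mg/L

τ/t½ = 5/11 ≈ 0.45455, so fraction remaining f = (1/2)^(5/11) ≈ 0.7297.
At steady state, accumulation factor R = 1/(1 − e^(−kτ)) ≈ 3.6996.
Each bolus raises the concentration by D/Vd = 558/150 ≈ 3.720 mg/L.
Steady-state peak Cmax,ss = C₀·R ≈ 3.720 × 3.6996 ≈ 13.763 mg/L.
Peak 13.8 mg/L vs MTC 12 mg/L: exceeds toxic threshold.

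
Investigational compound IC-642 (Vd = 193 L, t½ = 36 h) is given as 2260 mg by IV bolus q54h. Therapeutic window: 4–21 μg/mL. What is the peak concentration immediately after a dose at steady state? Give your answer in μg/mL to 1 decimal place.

Over one 54-h interval, 54/36 ≈ 1.5 half-lives elapse, leaving f ≈ 0.3536 of each dose.
At steady state, accumulation factor R = 1/(1 − e^(−kτ)) ≈ 1.5470.
Each bolus raises the concentration by D/Vd = 2260/193 ≈ 11.710 μg/mL.
Steady-state peak Cmax,ss = C₀·R ≈ 11.710 × 1.5470 ≈ 18.115 μg/mL.
Peak 18.1 μg/mL vs MTC 21 μg/mL: below toxic threshold.

18.1 μg/mL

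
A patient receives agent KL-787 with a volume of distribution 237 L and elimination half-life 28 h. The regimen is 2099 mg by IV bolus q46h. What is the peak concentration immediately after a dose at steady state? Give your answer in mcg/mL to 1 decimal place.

13.0 mcg/mL

k = ln2/t½ = ln2/28 ≈ 0.024755 h⁻¹; fraction remaining f = e^(−kτ) = e^(−0.024755×46) ≈ 0.3202.
Accumulation ratio R = 1/(1 − f) ≈ 1/0.6798 ≈ 1.4710.
Each bolus raises the concentration by D/Vd = 2099/237 ≈ 8.857 mcg/mL.
Steady-state peak Cmax,ss = C₀·R ≈ 8.857 × 1.4710 ≈ 13.029 mcg/mL.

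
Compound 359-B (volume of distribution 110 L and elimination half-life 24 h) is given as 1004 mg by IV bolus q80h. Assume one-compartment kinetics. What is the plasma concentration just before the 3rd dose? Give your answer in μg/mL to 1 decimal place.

f = (1/2)^(τ/t½) = (1/2)^(80/24) ≈ 0.0992.
C₀ = D/Vd = 1004/110 ≈ 9.127 μg/mL.
Before the 3rd dose, 2 doses have been given. Superposition: Cmin = C₀·(f + f²).
≈ 9.127 × (0.0992 + 0.0098) ≈ 9.127 × 0.1090 ≈ 0.995 μg/mL.

1.0 μg/mL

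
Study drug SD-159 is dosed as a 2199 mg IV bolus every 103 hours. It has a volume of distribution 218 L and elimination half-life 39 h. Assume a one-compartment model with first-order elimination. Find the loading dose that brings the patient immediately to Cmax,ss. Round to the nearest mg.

2619 mg

f = (1/2)^(103/39) ≈ 0.160314; accumulation ratio R = 1/(1−f) ≈ 1.19092.
Loading dose to hit Cmax,ss on first dose: D_load = D_maint·R ≈ 2199 × 1.19092 ≈ 2618.83 mg.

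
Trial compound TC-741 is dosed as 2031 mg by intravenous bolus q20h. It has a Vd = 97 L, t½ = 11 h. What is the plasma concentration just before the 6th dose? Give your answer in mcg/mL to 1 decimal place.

8.3 mcg/mL

f = (1/2)^(τ/t½) = (1/2)^(20/11) ≈ 0.2836.
C₀ = D/Vd = 2031/97 ≈ 20.938 mcg/mL.
Before the 6th dose, 5 doses have been given. Superposition: Cmin = C₀·(f + f² + … + f^5).
≈ 20.938 × (0.2836 + 0.0804 + 0.0228 + 0.0065 + 0.0018) ≈ 20.938 × 0.3951 ≈ 8.273 mcg/mL.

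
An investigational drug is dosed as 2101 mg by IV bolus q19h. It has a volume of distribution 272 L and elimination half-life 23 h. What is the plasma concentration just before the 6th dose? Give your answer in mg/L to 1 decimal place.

f = (1/2)^(τ/t½) = (1/2)^(19/23) ≈ 0.5641.
C₀ = D/Vd = 2101/272 ≈ 7.724 mg/L.
Before the 6th dose, 5 doses have been given. Superposition: Cmin = C₀·(f + f² + … + f^5).
≈ 7.724 × (0.5641 + 0.3182 + 0.1795 + 0.1013 + 0.0571) ≈ 7.724 × 1.2202 ≈ 9.425 mg/L.

9.4 mg/L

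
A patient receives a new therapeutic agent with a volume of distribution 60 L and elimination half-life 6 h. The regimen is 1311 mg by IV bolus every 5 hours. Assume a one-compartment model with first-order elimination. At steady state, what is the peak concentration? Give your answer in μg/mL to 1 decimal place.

49.8 μg/mL

Over one 5-h interval, 5/6 ≈ 0.83333 half-lives elapse, leaving f ≈ 0.5612 of each dose.
Accumulation ratio R = 1/(1 − f) ≈ 1/0.4388 ≈ 2.2789.
Single-dose peak C₀ = D/Vd = 1311/60 ≈ 21.850 μg/mL.
Steady-state peak Cmax,ss = C₀·R ≈ 21.850 × 2.2789 ≈ 49.794 μg/mL.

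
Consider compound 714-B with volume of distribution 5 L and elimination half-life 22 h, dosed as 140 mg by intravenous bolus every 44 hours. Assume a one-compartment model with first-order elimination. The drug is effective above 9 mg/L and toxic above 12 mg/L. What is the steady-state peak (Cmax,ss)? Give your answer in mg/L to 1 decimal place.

37.3 mg/L

τ = 44 h = 2 half-lives, so f = (1/2)^2 = 0.25.
At steady state, R = 1/(1 − 0.25) = 4/3.
Single-dose peak C₀ = D/Vd = 140/5 = 28 mg/L.
Steady-state peak Cmax,ss = C₀·R = 28 × 4/3 ≈ 37.333 mg/L.
Peak 37.3 mg/L vs MTC 12 mg/L: exceeds toxic threshold.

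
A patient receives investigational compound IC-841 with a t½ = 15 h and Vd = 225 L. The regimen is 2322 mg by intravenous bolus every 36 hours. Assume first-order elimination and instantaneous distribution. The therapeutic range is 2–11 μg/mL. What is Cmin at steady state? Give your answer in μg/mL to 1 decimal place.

2.4 μg/mL

Over one 36-h interval, 36/15 ≈ 2.4 half-lives elapse, leaving f ≈ 0.1895 of each dose.
Each bolus raises the concentration by D/Vd = 2322/225 ≈ 10.320 μg/mL.
Steady-state trough Cmin,ss = C₀·f/(1−f) ≈ 10.320 × 0.1895/0.8105 ≈ 2.413 μg/mL.
Trough 2.4 μg/mL vs MEC 2 μg/mL: adequate.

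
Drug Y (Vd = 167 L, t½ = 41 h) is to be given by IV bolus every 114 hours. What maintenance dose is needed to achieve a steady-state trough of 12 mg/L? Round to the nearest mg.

11765 mg

τ/t½ = 114/41 ≈ 2.7805, so f = (1/2)^(114/41) ≈ 0.145542.
Cmin,ss = (D/Vd)·f/(1−f), so D = Cmin,ss·Vd·(1−f)/f.
D = 12 × 167 × (1−f)/f ≈ 12 × 167 × 5.87087 ≈ 11765.22 mg.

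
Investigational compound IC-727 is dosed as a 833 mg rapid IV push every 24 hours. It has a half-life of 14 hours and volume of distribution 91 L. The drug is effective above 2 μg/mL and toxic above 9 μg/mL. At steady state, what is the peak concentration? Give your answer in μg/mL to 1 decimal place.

13.2 μg/mL

Over one 24-h interval, 24/14 ≈ 1.7143 half-lives elapse, leaving f ≈ 0.3048 of each dose.
At steady state, accumulation factor R = 1/(1 − e^(−kτ)) ≈ 1.4384.
Each bolus raises the concentration by D/Vd = 833/91 ≈ 9.154 μg/mL.
Steady-state peak Cmax,ss = C₀·R ≈ 9.154 × 1.4384 ≈ 13.167 μg/mL.
Peak 13.2 μg/mL vs MTC 9 μg/mL: exceeds toxic threshold.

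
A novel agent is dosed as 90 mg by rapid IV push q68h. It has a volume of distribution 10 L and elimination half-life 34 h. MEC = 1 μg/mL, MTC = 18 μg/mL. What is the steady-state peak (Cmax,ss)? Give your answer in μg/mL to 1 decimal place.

The dosing interval is 2 half-lives, so f = 2^(−2) = 0.25.
At steady state, R = 1/(1 − 0.25) = 4/3.
Single-dose peak C₀ = D/Vd = 90/10 = 9 μg/mL.
Steady-state peak Cmax,ss = C₀·R = 9 × 4/3 ≈ 12.000 μg/mL.
Peak 12.0 μg/mL vs MTC 18 μg/mL: below toxic threshold.

12.0 μg/mL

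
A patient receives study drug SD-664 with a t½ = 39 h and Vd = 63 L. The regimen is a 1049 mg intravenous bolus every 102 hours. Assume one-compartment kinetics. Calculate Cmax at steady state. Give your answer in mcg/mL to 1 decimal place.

Over one 102-h interval, 102/39 ≈ 2.6154 half-lives elapse, leaving f ≈ 0.1632 of each dose.
At steady state, accumulation factor R = 1/(1 − e^(−kτ)) ≈ 1.1950.
Single-dose peak C₀ = D/Vd = 1049/63 ≈ 16.651 mcg/mL.
Cmax,ss = C₀/(1 − f) ≈ 16.651/0.8368 ≈ 19.898 mcg/mL.

19.9 mcg/mL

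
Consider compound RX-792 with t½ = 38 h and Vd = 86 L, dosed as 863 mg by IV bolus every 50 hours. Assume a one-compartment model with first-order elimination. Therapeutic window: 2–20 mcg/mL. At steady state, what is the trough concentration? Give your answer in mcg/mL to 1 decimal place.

6.7 mcg/mL

k = ln2/t½ = ln2/38 ≈ 0.018241 h⁻¹; fraction remaining f = e^(−kτ) = e^(−0.018241×50) ≈ 0.4017.
Accumulation ratio R = 1/(1 − f) ≈ 1/0.5983 ≈ 1.6714.
Single-dose peak C₀ = D/Vd = 863/86 ≈ 10.035 mcg/mL.
Steady-state peak Cmax,ss = C₀·R ≈ 10.035 × 1.6714 ≈ 16.772 mcg/mL.
One interval later, Cmin,ss = Cmax,ss·e^(−kτ) ≈ 16.772 × 0.4017 ≈ 6.737 mcg/mL.
Trough 6.7 mcg/mL vs MEC 2 mcg/mL: adequate.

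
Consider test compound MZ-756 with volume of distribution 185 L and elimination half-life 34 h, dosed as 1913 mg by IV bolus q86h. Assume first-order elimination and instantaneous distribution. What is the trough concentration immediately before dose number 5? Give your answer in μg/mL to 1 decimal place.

f = (1/2)^(τ/t½) = (1/2)^(86/34) ≈ 0.1732.
C₀ = D/Vd = 1913/185 ≈ 10.341 μg/mL.
Before the 5th dose, 4 doses have been given. Superposition: Cmin = C₀·(f + f² + … + f^4).
≈ 10.341 × (0.1732 + 0.0300 + 0.0052 + 0.0009) ≈ 10.341 × 0.2093 ≈ 2.164 μg/mL.

2.2 μg/mL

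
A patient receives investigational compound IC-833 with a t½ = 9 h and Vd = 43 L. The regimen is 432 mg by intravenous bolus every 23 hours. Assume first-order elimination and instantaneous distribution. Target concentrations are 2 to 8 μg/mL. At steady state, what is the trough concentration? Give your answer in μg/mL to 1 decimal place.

2.1 μg/mL

τ/t½ = 23/9 ≈ 2.5556, so fraction remaining f = (1/2)^(23/9) ≈ 0.1701.
Each bolus raises the concentration by D/Vd = 432/43 ≈ 10.047 μg/mL.
Steady-state trough Cmin,ss = C₀·f/(1−f) ≈ 10.047 × 0.1701/0.8299 ≈ 2.059 μg/mL.
Trough 2.1 μg/mL vs MEC 2 μg/mL: adequate.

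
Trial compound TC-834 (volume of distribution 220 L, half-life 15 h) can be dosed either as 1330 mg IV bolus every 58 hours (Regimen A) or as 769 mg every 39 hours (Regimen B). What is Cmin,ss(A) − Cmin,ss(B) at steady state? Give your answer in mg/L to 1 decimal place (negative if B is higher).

Regimen A: f = (1/2)^(58/15) ≈ 0.0686; Cmin,ss = (1330/220)·f/(1−f) ≈ 0.445 mg/L.
Regimen B: f = (1/2)^(39/15) ≈ 0.1649; Cmin,ss = (769/220)·f/(1−f) ≈ 0.690 mg/L.
Difference ≈ 0.445 − 0.690 ≈ -0.245 mg/L.

-0.2 mg/L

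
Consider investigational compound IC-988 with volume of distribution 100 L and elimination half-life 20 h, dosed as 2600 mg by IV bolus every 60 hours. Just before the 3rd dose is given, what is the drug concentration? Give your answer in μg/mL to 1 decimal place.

3.7 μg/mL

f = (1/2)^(τ/t½) = (1/2)^(60/20) ≈ 0.1250.
C₀ = D/Vd = 2600/100 ≈ 26.000 μg/mL.
Before the 3rd dose, 2 doses have been given. Superposition: Cmin = C₀·(f + f²).
≈ 26.000 × (0.1250 + 0.0156) ≈ 26.000 × 0.1406 ≈ 3.656 μg/mL.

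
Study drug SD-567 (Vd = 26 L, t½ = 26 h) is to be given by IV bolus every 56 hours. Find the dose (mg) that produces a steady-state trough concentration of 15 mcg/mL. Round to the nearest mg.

τ/t½ = 56/26 ≈ 2.1538, so f = (1/2)^(56/26) ≈ 0.224713.
Cmin,ss = (D/Vd)·f/(1−f), so D = Cmin,ss·Vd·(1−f)/f.
D = 15 × 26 × (1−f)/f ≈ 15 × 26 × 3.45012 ≈ 1345.55 mg.

1346 mg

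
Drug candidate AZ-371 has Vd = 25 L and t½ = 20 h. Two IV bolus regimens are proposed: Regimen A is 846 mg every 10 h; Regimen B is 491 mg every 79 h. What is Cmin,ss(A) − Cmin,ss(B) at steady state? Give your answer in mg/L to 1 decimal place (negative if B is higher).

Regimen A: f = (1/2)^(10/20) ≈ 0.7071; Cmin,ss = (846/25)·f/(1−f) ≈ 81.694 mg/L.
Regimen B: f = (1/2)^(79/20) ≈ 0.0647; Cmin,ss = (491/25)·f/(1−f) ≈ 1.359 mg/L.
Difference ≈ 81.694 − 1.359 ≈ 80.335 mg/L.

80.3 mg/L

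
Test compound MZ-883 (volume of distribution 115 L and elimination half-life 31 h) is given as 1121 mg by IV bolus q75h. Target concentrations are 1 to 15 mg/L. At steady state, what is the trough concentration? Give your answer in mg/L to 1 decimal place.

2.2 mg/L

τ/t½ = 75/31 ≈ 2.4194, so fraction remaining f = (1/2)^(75/31) ≈ 0.1869.
At steady state, accumulation factor R = 1/(1 − e^(−kτ)) ≈ 1.2299.
Single-dose peak C₀ = D/Vd = 1121/115 ≈ 9.748 mg/L.
Cmax,ss = C₀/(1 − f) ≈ 9.748/0.8131 ≈ 11.989 mg/L.
Steady-state trough Cmin,ss = Cmax,ss·f ≈ 11.989 × 0.1869 ≈ 2.241 mg/L.
Trough 2.2 mg/L vs MEC 1 mg/L: adequate.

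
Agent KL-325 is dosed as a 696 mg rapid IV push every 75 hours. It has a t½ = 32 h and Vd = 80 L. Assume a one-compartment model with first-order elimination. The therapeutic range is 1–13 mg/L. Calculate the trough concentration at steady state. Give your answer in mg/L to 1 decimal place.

k = ln2/t½ = ln2/32 ≈ 0.021661 h⁻¹; fraction remaining f = e^(−kτ) = e^(−0.021661×75) ≈ 0.1970.
At steady state, accumulation factor R = 1/(1 − e^(−kτ)) ≈ 1.2453.
Single-dose peak C₀ = D/Vd = 696/80 ≈ 8.700 mg/L.
Steady-state peak Cmax,ss = C₀·R ≈ 8.700 × 1.2453 ≈ 10.834 mg/L.
Steady-state trough Cmin,ss = Cmax,ss·f ≈ 10.834 × 0.1970 ≈ 2.134 mg/L.
Trough 2.1 mg/L vs MEC 1 mg/L: adequate.

2.1 mg/L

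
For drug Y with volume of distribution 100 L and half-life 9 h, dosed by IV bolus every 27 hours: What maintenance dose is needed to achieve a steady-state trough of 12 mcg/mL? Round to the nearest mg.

8400 mg

τ/t½ = 27/9 ≈ 3, so f = (1/2)^(27/9) ≈ 0.125000.
Cmin,ss = (D/Vd)·f/(1−f), so D = Cmin,ss·Vd·(1−f)/f.
D = 12 × 100 × (1−f)/f ≈ 12 × 100 × 7.00000 ≈ 8400.00 mg.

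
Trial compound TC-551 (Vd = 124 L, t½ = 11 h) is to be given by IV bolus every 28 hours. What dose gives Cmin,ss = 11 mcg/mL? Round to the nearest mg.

6599 mg

τ/t½ = 28/11 ≈ 2.5455, so f = (1/2)^(28/11) ≈ 0.171294.
Cmin,ss = (D/Vd)·f/(1−f), so D = Cmin,ss·Vd·(1−f)/f.
D = 11 × 124 × (1−f)/f ≈ 11 × 124 × 4.83792 ≈ 6598.92 mg.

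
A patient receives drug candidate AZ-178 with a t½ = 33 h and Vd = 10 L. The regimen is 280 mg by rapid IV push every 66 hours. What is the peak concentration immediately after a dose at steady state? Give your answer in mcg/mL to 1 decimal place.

37.3 mcg/mL

The dosing interval is 2 half-lives, so f = 2^(−2) = 0.25.
At steady state, R = 1/(1 − 0.25) = 4/3.
Single-dose peak C₀ = D/Vd = 280/10 = 28 mcg/mL.
Steady-state peak Cmax,ss = C₀·R = 28 × 4/3 ≈ 37.333 mcg/mL.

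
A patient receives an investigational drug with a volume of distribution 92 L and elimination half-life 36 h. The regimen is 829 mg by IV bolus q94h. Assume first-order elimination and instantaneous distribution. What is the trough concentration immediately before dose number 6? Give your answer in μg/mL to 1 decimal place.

f = (1/2)^(τ/t½) = (1/2)^(94/36) ≈ 0.1637.
C₀ = D/Vd = 829/92 ≈ 9.011 μg/mL.
Before the 6th dose, 5 doses have been given. Superposition: Cmin = C₀·(f + f² + … + f^5).
≈ 9.011 × (0.1637 + 0.0268 + 0.0044 + 0.0007 + 0.0001) ≈ 9.011 × 0.1957 ≈ 1.763 μg/mL.

1.8 μg/mL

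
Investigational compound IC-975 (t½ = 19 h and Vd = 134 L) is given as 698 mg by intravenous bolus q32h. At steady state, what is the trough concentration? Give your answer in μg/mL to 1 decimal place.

Over one 32-h interval, 32/19 ≈ 1.6842 half-lives elapse, leaving f ≈ 0.3112 of each dose.
Single-dose peak C₀ = D/Vd = 698/134 ≈ 5.209 μg/mL.
Steady-state trough Cmin,ss = C₀·f/(1−f) ≈ 5.209 × 0.3112/0.6888 ≈ 2.353 μg/mL.

2.4 μg/mL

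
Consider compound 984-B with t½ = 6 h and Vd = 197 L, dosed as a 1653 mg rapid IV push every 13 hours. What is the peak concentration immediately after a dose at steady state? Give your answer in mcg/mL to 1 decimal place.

τ/t½ = 13/6 ≈ 2.1667, so fraction remaining f = (1/2)^(13/6) ≈ 0.2227.
At steady state, accumulation factor R = 1/(1 − e^(−kτ)) ≈ 1.2865.
Single-dose peak C₀ = D/Vd = 1653/197 ≈ 8.391 mcg/mL.
Steady-state peak Cmax,ss = C₀·R ≈ 8.391 × 1.2865 ≈ 10.795 mcg/mL.

10.8 mcg/mL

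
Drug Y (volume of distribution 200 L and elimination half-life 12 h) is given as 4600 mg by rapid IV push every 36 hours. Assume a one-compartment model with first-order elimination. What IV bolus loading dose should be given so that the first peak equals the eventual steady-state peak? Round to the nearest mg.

f = (1/2)^(36/12) ≈ 0.125000; accumulation ratio R = 1/(1−f) ≈ 1.14286.
Loading dose to hit Cmax,ss on first dose: D_load = D_maint·R ≈ 4600 × 1.14286 ≈ 5257.16 mg.

5257 mg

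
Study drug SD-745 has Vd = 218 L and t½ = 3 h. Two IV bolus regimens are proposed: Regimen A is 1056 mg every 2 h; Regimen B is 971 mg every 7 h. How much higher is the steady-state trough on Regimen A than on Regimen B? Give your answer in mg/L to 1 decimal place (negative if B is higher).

Regimen A: f = (1/2)^(2/3) ≈ 0.6300; Cmin,ss = (1056/218)·f/(1−f) ≈ 8.248 mg/L.
Regimen B: f = (1/2)^(7/3) ≈ 0.1984; Cmin,ss = (971/218)·f/(1−f) ≈ 1.102 mg/L.
Difference ≈ 8.248 − 1.102 ≈ 7.146 mg/L.

7.1 mg/L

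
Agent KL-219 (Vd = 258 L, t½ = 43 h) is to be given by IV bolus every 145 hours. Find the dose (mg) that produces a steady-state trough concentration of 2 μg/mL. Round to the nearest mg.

τ/t½ = 145/43 ≈ 3.3721, so f = (1/2)^(145/43) ≈ 0.096583.
Cmin,ss = (D/Vd)·f/(1−f), so D = Cmin,ss·Vd·(1−f)/f.
D = 2 × 258 × (1−f)/f ≈ 2 × 258 × 9.35379 ≈ 4826.56 mg.

4827 mg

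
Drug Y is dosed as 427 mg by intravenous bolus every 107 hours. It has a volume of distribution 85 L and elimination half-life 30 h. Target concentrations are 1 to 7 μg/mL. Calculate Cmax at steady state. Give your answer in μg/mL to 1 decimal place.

5.5 μg/mL

Over one 107-h interval, 107/30 ≈ 3.5667 half-lives elapse, leaving f ≈ 0.0844 of each dose.
Accumulation ratio R = 1/(1 − f) ≈ 1/0.9156 ≈ 1.0922.
Each bolus raises the concentration by D/Vd = 427/85 ≈ 5.024 μg/mL.
Cmax,ss = C₀/(1 − f) ≈ 5.024/0.9156 ≈ 5.487 μg/mL.
Peak 5.5 μg/mL vs MTC 7 μg/mL: below toxic threshold.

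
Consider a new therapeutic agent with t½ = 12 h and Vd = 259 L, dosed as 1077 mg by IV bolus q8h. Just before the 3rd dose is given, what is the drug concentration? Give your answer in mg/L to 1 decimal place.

f = (1/2)^(τ/t½) = (1/2)^(8/12) ≈ 0.6300.
C₀ = D/Vd = 1077/259 ≈ 4.158 mg/L.
Before the 3rd dose, 2 doses have been given. Superposition: Cmin = C₀·(f + f²).
≈ 4.158 × (0.6300 + 0.3969) ≈ 4.158 × 1.0269 ≈ 4.270 mg/L.

4.3 mg/L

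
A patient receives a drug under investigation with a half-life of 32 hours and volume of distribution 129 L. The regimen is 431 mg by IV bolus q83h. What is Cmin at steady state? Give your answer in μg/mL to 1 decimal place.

0.7 μg/mL

k = ln2/t½ = ln2/32 ≈ 0.021661 h⁻¹; fraction remaining f = e^(−kτ) = e^(−0.021661×83) ≈ 0.1657.
Each bolus raises the concentration by D/Vd = 431/129 ≈ 3.341 μg/mL.
Steady-state trough Cmin,ss = C₀·f/(1−f) ≈ 3.341 × 0.1657/0.8343 ≈ 0.664 μg/mL.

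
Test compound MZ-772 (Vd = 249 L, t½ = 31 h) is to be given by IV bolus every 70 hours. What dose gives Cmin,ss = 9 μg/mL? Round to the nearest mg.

8479 mg

τ/t½ = 70/31 ≈ 2.2581, so f = (1/2)^(70/31) ≈ 0.209052.
Cmin,ss = (D/Vd)·f/(1−f), so D = Cmin,ss·Vd·(1−f)/f.
D = 9 × 249 × (1−f)/f ≈ 9 × 249 × 3.78350 ≈ 8478.82 mg.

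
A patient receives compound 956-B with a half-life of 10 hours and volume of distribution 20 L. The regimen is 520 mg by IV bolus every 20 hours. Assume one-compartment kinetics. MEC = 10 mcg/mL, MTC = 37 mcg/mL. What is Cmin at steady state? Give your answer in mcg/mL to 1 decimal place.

τ = 20 h = 2 half-lives, so f = (1/2)^2 = 0.25.
Accumulation ratio R = 1/(1 − f) = 1/0.75 = 4/3.
Single-dose peak C₀ = D/Vd = 520/20 = 26 mcg/mL.
Steady-state peak Cmax,ss = C₀·R = 26 × 4/3 ≈ 34.667 mcg/mL.
Steady-state trough Cmin,ss = Cmax,ss·f ≈ 34.667 × 0.25 ≈ 8.667 mcg/mL.
Trough 8.7 mcg/mL vs MEC 10 mcg/mL: subtherapeutic.

8.7 mcg/mL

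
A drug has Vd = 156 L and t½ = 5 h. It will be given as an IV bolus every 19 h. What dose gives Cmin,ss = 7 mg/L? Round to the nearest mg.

14118 mg

τ/t½ = 19/5 ≈ 3.8, so f = (1/2)^(19/5) ≈ 0.071794.
Cmin,ss = (D/Vd)·f/(1−f), so D = Cmin,ss·Vd·(1−f)/f.
D = 7 × 156 × (1−f)/f ≈ 7 × 156 × 12.92874 ≈ 14118.18 mg.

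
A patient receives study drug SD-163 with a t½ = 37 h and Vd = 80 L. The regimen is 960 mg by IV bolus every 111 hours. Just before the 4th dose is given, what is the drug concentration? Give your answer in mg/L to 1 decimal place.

1.7 mg/L

f = (1/2)^(τ/t½) = (1/2)^(111/37) ≈ 0.1250.
C₀ = D/Vd = 960/80 ≈ 12.000 mg/L.
Before the 4th dose, 3 doses have been given. Superposition: Cmin = C₀·(f + f² + … + f^3).
≈ 12.000 × (0.1250 + 0.0156 + 0.0020) ≈ 12.000 × 0.1426 ≈ 1.711 mg/L.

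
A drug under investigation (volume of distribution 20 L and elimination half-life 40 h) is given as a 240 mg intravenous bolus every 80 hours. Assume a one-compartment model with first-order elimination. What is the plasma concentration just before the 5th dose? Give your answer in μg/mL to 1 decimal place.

f = (1/2)^(τ/t½) = (1/2)^(80/40) ≈ 0.2500.
C₀ = D/Vd = 240/20 ≈ 12.000 μg/mL.
Before the 5th dose, 4 doses have been given. Superposition: Cmin = C₀·(f + f² + … + f^4).
≈ 12.000 × (0.2500 + 0.0625 + 0.0156 + 0.0039) ≈ 12.000 × 0.3320 ≈ 3.984 μg/mL.

4.0 μg/mL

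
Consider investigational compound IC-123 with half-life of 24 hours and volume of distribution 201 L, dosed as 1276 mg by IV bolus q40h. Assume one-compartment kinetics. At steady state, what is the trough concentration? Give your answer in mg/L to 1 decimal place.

Over one 40-h interval, 40/24 ≈ 1.6667 half-lives elapse, leaving f ≈ 0.3150 of each dose.
At steady state, accumulation factor R = 1/(1 − e^(−kτ)) ≈ 1.4599.
Each bolus raises the concentration by D/Vd = 1276/201 ≈ 6.348 mg/L.
Steady-state peak Cmax,ss = C₀·R ≈ 6.348 × 1.4599 ≈ 9.267 mg/L.
Steady-state trough Cmin,ss = Cmax,ss·f ≈ 9.267 × 0.3150 ≈ 2.919 mg/L.

2.9 mg/L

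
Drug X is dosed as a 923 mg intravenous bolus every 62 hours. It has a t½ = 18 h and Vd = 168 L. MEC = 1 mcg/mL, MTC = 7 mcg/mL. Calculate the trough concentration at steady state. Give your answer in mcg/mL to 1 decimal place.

τ/t½ = 62/18 ≈ 3.4444, so fraction remaining f = (1/2)^(62/18) ≈ 0.0919.
Single-dose peak C₀ = D/Vd = 923/168 ≈ 5.494 mcg/mL.
Steady-state trough Cmin,ss = C₀·f/(1−f) ≈ 5.494 × 0.0919/0.9081 ≈ 0.556 mcg/mL.
Trough 0.6 mcg/mL vs MEC 1 mcg/mL: subtherapeutic.

0.6 mcg/mL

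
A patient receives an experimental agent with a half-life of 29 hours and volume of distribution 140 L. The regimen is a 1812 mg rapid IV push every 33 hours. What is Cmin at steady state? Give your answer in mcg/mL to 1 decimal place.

10.8 mcg/mL

τ/t½ = 33/29 ≈ 1.1379, so fraction remaining f = (1/2)^(33/29) ≈ 0.4544.
Each bolus raises the concentration by D/Vd = 1812/140 ≈ 12.943 mcg/mL.
Steady-state trough Cmin,ss = C₀·f/(1−f) ≈ 12.943 × 0.4544/0.5456 ≈ 10.780 mcg/mL.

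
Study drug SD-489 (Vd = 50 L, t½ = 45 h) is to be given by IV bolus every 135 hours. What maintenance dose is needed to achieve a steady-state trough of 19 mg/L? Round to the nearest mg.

τ/t½ = 135/45 ≈ 3, so f = (1/2)^(135/45) ≈ 0.125000.
Cmin,ss = (D/Vd)·f/(1−f), so D = Cmin,ss·Vd·(1−f)/f.
D = 19 × 50 × (1−f)/f ≈ 19 × 50 × 7.00000 ≈ 6650.00 mg.

6650 mg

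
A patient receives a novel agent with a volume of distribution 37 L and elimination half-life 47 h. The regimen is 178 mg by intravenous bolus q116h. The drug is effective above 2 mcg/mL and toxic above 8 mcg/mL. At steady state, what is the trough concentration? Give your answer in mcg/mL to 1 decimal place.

1.1 mcg/mL

τ/t½ = 116/47 ≈ 2.4681, so fraction remaining f = (1/2)^(116/47) ≈ 0.1807.
Each bolus raises the concentration by D/Vd = 178/37 ≈ 4.811 mcg/mL.
Steady-state trough Cmin,ss = C₀·f/(1−f) ≈ 4.811 × 0.1807/0.8193 ≈ 1.061 mcg/mL.
Trough 1.1 mcg/mL vs MEC 2 mcg/mL: subtherapeutic.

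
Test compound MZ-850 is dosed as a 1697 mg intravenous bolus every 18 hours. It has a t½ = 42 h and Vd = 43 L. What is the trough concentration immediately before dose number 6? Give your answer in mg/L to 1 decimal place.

f = (1/2)^(τ/t½) = (1/2)^(18/42) ≈ 0.7430.
C₀ = D/Vd = 1697/43 ≈ 39.465 mg/L.
Before the 6th dose, 5 doses have been given. Superposition: Cmin = C₀·(f + f² + … + f^5).
≈ 39.465 × (0.7430 + 0.5520 + 0.4102 + 0.3048 + 0.2264) ≈ 39.465 × 2.2364 ≈ 88.260 mg/L.

88.3 mg/L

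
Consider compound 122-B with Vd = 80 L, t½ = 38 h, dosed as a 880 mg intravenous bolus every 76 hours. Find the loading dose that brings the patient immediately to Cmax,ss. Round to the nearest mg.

f = (1/2)^(76/38) ≈ 0.250000; accumulation ratio R = 1/(1−f) ≈ 1.33333.
Loading dose to hit Cmax,ss on first dose: D_load = D_maint·R ≈ 880 × 1.33333 ≈ 1173.33 mg.

1173 mg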